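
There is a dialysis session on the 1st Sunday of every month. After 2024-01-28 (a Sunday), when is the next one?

2024-02-04

January 2024 starts on a Monday, so its 1st Sunday is 2024-01-07 (6 days in).
That is not after 2024-01-28, so look at February 2024.
February 2024 starts on a Thursday, so its 1st Sunday is 2024-02-04 (3 days in).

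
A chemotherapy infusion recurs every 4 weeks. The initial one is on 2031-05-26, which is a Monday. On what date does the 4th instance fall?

2031-08-18

The 4th occurrence is 3 intervals after the first: 3 × 28 = 84 days after 2031-05-26.
May has 31 days — 5 days to the end of May leaves 79.
June has 30 days (49 left).
July has 31 days (18 left).
18 days into August → 2031-08-18.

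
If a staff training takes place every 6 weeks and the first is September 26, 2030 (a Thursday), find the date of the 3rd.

December 19, 2030

The 3rd occurrence is 2 intervals after the first: 2 × 42 = 84 days after September 26, 2030.
September has 30 days — 4 days to the end of September leaves 80.
October has 31 days (49 left).
November has 30 days (19 left).
19 days into December → December 19, 2030.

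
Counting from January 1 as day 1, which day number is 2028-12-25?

Days in months before December: 31 + 29 + 31 + 30 + 31 + 30 + 31 + 31 + 30 + 31 + 30 = 335.
Plus 25 days into December → day 360.

360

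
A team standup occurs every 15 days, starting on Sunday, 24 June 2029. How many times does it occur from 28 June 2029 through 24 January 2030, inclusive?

Occurrences land 15·i days after 24 June 2029 for i = 0, 1, 2, …
28 June 2029 is 4 days after the start; 4 ÷ 15 = 0 remainder 4; since the remainder is 4, round up to i = 1. First occurrence in the window: #2 on 9 July 2029 (1×15 = 15 days in).
24 January 2030 is 214 days after the start; 214 ÷ 15 = 14 remainder 4. Last occurrence in the window: #15 on 20 January 2030.
Occurrences #2 through #15: 14 in total.

14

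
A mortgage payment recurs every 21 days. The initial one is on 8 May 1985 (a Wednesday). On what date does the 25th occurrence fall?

24 September 1986

The 25th occurrence is 24 intervals after the first: 24 × 21 = 504 days after 8 May 1985.
May has 31 days — 23 days to the end of May leaves 481.
From end of May to end of 1985 is 214 days (267 left).
January has 31 days (236 left).
February has 28 days (208 left).
March has 31 days (177 left).
April has 30 days (147 left).
May has 31 days (116 left).
June has 30 days (86 left).
July has 31 days (55 left).
August has 31 days (24 left).
24 days into September → 24 September 1986.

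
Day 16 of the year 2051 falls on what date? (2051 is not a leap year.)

16 into Jan → Jan 16.

Jan 16, 2051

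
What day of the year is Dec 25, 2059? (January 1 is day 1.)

Days in months before Dec: 31 + 28 + 31 + 30 + 31 + 30 + 31 + 31 + 30 + 31 + 30 = 334.
Plus 25 days into Dec → day 359.

359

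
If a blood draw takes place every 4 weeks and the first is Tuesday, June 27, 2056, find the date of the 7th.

The 7th occurrence is 6 intervals after the first: 6 × 28 = 168 days after June 27, 2056.
June has 30 days — 3 days to the end of June leaves 165.
July has 31 days (134 left).
August has 31 days (103 left).
September has 30 days (73 left).
October has 31 days (42 left).
November has 30 days (12 left).
12 days into December → December 12, 2056.

December 12, 2056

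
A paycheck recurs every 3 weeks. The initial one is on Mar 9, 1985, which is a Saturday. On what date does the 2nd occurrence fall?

The 2nd occurrence is 1 interval after the first: 1 × 21 = 21 days after Mar 9, 1985.
21 days later is Mar 30, 1985.

Mar 30, 1985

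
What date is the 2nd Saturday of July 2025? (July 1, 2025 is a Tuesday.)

12 July 2025

July 2025 begins on a Tuesday, so the first Saturday is July 5 (4 days later).
The 2nd Saturday is 1 weeks later: 5 + 7 = 12.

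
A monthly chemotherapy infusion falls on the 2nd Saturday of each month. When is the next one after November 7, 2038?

November 13, 2038

November 2038 starts on a Monday; its first Saturday is the 6th, so the 2nd Saturday is the 13th — November 13, 2038.
November 13, 2038 is after November 7, 2038, so that is the next one.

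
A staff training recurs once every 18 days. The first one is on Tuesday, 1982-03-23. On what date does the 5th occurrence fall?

1982-06-03

The 5th occurrence is 4 intervals after the first: 4 × 18 = 72 days after 1982-03-23.
March has 31 days — 8 days to the end of March leaves 64.
April has 30 days (34 left).
May has 31 days (3 left).
3 days into June → 1982-06-03.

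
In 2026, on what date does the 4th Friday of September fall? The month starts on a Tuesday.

25 September 2026

September 2026 begins on a Tuesday, so the first Friday is September 4 (3 days later).
The 4th Friday is 3 weeks later: 4 + 21 = 25.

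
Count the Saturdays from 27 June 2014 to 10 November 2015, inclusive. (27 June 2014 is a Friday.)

72

27 June 2014 is a Friday; the first Saturday on or after it is 28 June 2014 (1 day later).
From 28 June 2014 to 10 November 2015: 186 + 314 = 500 days (rest of 2014, to 10 November 2015 in 2015).
500 ÷ 7 = 71 full weeks with remainder 3, so 71 more Saturdays after the first → 72.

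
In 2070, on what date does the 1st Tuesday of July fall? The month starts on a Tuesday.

July 2070 begins on a Tuesday, so the first Tuesday is July 1.

July 1, 2070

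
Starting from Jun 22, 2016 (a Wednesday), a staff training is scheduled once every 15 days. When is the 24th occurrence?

Jun 2, 2017

The 24th occurrence is 23 intervals after the first: 23 × 15 = 345 days after Jun 22, 2016.
Jun has 30 days — 8 days to the end of Jun leaves 337.
Jul has 31 days (306 left).
Aug has 31 days (275 left).
Sep has 30 days (245 left).
Oct has 31 days (214 left).
Nov has 30 days (184 left).
Dec has 31 days (153 left).
Jan has 31 days (122 left).
Feb has 28 days (94 left).
Mar has 31 days (63 left).
Apr has 30 days (33 left).
May has 31 days (2 left).
2 days into Jun → Jun 2, 2017.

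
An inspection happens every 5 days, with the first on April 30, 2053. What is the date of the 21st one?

The 21st occurrence is 20 intervals after the first: 20 × 5 = 100 days after April 30, 2053.
April has 30 days — 0 days to the end of April leaves 100.
May has 31 days (69 left).
June has 30 days (39 left).
July has 31 days (8 left).
8 days into August → August 8, 2053.

August 8, 2053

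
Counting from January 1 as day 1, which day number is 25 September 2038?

Days in months before September: 31 + 28 + 31 + 30 + 31 + 30 + 31 + 31 = 243.
Plus 25 days into September → day 268.

268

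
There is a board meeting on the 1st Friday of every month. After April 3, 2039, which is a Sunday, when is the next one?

April 2039 starts on a Friday, so its 1st Friday is April 1, 2039.
That is not after April 3, 2039, so look at May 2039.
May 2039 starts on a Sunday, so its 1st Friday is May 6, 2039 (5 days in).

May 6, 2039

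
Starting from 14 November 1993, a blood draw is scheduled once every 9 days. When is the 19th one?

25 April 1994

The 19th occurrence is 18 intervals after the first: 18 × 9 = 162 days after 14 November 1993.
November has 30 days — 16 days to the end of November leaves 146.
December has 31 days (115 left).
January has 31 days (84 left).
February has 28 days (56 left).
March has 31 days (25 left).
25 days into April → 25 April 1994.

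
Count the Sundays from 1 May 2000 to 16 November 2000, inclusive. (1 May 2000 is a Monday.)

1 May 2000 is a Monday; the first Sunday on or after it is 7 May 2000 (6 days later).
From 7 May 2000 to 16 November 2000: 24 + 30 + 31 + 31 + 30 + 31 + 16 = 193 days (rest of May, June, July, August, September, October, November).
193 ÷ 7 = 27 full weeks with remainder 4, so 27 more Sundays after the first → 28.

28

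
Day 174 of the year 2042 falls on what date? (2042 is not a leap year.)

2042-06-23

January has 31 days (174 − 31 = 143 remain).
February has 28 days (143 − 28 = 115 remain).
March has 31 days (115 − 31 = 84 remain).
April has 30 days (84 − 30 = 54 remain).
May has 31 days (54 − 31 = 23 remain).
23 into June → June 23.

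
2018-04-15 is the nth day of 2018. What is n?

Days in months before April: 31 + 28 + 31 = 90.
Plus 15 days into April → day 105.

105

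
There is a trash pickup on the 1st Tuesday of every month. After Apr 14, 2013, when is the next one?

May 7, 2013

Apr 2013 starts on a Monday, so its 1st Tuesday is Apr 2, 2013 (1 day in).
That is not after Apr 14, 2013, so look at May 2013.
May 2013 starts on a Wednesday, so its 1st Tuesday is May 7, 2013 (6 days in).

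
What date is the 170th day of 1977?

June 19, 1977

January has 31 days (170 − 31 = 139 remain).
February has 28 days (139 − 28 = 111 remain).
March has 31 days (111 − 31 = 80 remain).
April has 30 days (80 − 30 = 50 remain).
May has 31 days (50 − 31 = 19 remain).
19 into June → June 19.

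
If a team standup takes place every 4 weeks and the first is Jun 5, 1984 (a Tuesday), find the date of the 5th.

Sep 25, 1984

The 5th occurrence is 4 intervals after the first: 4 × 28 = 112 days after Jun 5, 1984.
Jun has 30 days — 25 days to the end of Jun leaves 87.
Jul has 31 days (56 left).
Aug has 31 days (25 left).
25 days into Sep → Sep 25, 1984.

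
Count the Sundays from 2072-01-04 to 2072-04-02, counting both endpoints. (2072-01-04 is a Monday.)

2072-01-04 is a Monday; the first Sunday on or after it is 2072-01-10 (6 days later).
From 2072-01-10 to 2072-04-02: 21 + 29 + 31 + 2 = 83 days (rest of January, February, March, April).
83 ÷ 7 = 11 full weeks with remainder 6, so 11 more Sundays after the first → 12.

12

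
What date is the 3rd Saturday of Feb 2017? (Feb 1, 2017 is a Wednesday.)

Feb 18, 2017

Feb 2017 begins on a Wednesday, so the first Saturday is Feb 4 (3 days later).
The 3rd Saturday is 2 weeks later: 4 + 14 = 18.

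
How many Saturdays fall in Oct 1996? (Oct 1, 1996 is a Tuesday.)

Oct 1, 1996 is a Tuesday; the first Saturday on or after it is Oct 5, 1996 (4 days later).
From Oct 5, 1996 to Oct 31, 1996 is 31 − 5 = 26 days.
26 ÷ 7 = 3 full weeks with remainder 5, so 3 more Saturdays after the first → 4.

4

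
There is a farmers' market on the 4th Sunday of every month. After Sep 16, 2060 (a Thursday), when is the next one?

Sep 2060 starts on a Wednesday; its first Sunday is the 5th, so the 4th Sunday is the 26th — Sep 26, 2060.
Sep 26, 2060 is after Sep 16, 2060, so that is the next one.

Sep 26, 2060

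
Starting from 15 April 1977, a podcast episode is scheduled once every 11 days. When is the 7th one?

The 7th occurrence is 6 intervals after the first: 6 × 11 = 66 days after 15 April 1977.
April has 30 days — 15 days to the end of April leaves 51.
May has 31 days (20 left).
20 days into June → 20 June 1977.

20 June 1977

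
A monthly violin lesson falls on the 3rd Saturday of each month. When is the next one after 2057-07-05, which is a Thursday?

2057-07-21

July 2057 starts on a Sunday; its first Saturday is the 7th, so the 3rd Saturday is the 21st — 2057-07-21.
2057-07-21 is after 2057-07-05, so that is the next one.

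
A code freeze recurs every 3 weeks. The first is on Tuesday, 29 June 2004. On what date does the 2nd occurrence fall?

The 2nd occurrence is 1 interval after the first: 1 × 21 = 21 days after 29 June 2004.
June has 30 days — 1 day to the end of June leaves 20.
20 days into July → 20 July 2004.

20 July 2004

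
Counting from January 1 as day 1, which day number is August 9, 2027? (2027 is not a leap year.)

Days in months before August: 31 + 28 + 31 + 30 + 31 + 30 + 31 = 212.
Plus 9 days into August → day 221.

221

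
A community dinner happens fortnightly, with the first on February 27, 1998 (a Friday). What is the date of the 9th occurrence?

June 19, 1998

The 9th occurrence is 8 intervals after the first: 8 × 14 = 112 days after February 27, 1998.
February has 28 days — 1 day to the end of February leaves 111.
March has 31 days (80 left).
April has 30 days (50 left).
May has 31 days (19 left).
19 days into June → June 19, 1998.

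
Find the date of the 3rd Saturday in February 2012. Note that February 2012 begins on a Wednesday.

February 2012 begins on a Wednesday, so the first Saturday is February 4 (3 days later).
The 3rd Saturday is 2 weeks later: 4 + 14 = 18.

2012-02-18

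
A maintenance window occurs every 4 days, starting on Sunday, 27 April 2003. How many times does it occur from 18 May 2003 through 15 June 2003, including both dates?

7

Occurrences land 4·i days after 27 April 2003 for i = 0, 1, 2, …
18 May 2003 is 21 days after the start; 21 ÷ 4 = 5 remainder 1; since the remainder is 1, round up to i = 6. First occurrence in the window: #7 on 21 May 2003 (6×4 = 24 days in).
15 June 2003 is 49 days after the start; 49 ÷ 4 = 12 remainder 1. Last occurrence in the window: #13 on 14 June 2003.
Occurrences #7 through #13: 7 in total.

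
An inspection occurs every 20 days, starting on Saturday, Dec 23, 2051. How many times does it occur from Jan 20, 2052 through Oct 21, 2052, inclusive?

14

Occurrences land 20·i days after Dec 23, 2051 for i = 0, 1, 2, …
Jan 20, 2052 is 28 days after the start; 28 ÷ 20 = 1 remainder 8; since the remainder is 8, round up to i = 2. First occurrence in the window: #3 on Feb 1, 2052 (2×20 = 40 days in).
Oct 21, 2052 is 303 days after the start; 303 ÷ 20 = 15 remainder 3. Last occurrence in the window: #16 on Oct 18, 2052.
Occurrences #3 through #16: 14 in total.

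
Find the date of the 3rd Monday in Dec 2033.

The first Monday of Dec 2033 is Dec 5.
The 3rd Monday is 2 weeks later: 5 + 14 = 19.

Dec 19, 2033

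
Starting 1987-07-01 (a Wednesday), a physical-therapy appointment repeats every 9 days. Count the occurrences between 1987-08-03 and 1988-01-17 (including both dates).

Occurrences land 9·i days after 1987-07-01 for i = 0, 1, 2, …
1987-08-03 is 33 days after the start; 33 ÷ 9 = 3 remainder 6; since the remainder is 6, round up to i = 4. First occurrence in the window: #5 on 1987-08-06 (4×9 = 36 days in).
1988-01-17 is 200 days after the start; 200 ÷ 9 = 22 remainder 2. Last occurrence in the window: #23 on 1988-01-15.
Occurrences #5 through #23: 19 in total.

19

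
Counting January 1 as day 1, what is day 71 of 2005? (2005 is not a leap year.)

2005-03-12

January has 31 days (71 − 31 = 40 remain).
February has 28 days (40 − 28 = 12 remain).
12 into March → March 12.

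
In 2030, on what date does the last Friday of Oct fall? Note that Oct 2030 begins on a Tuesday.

Oct 25, 2030

Oct 2030 begins on a Tuesday, so the first Friday is Oct 4 (3 days later).
Oct 2030 has 31 days. Adding weeks: 4, 11, 18, 25 — the last one ≤ 31 is the 25th.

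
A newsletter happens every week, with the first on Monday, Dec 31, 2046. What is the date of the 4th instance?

Jan 21, 2047

The 4th occurrence is 3 intervals after the first: 3 × 7 = 21 days after Dec 31, 2046.
Dec has 31 days — 0 days to the end of Dec leaves 21.
21 days into Jan → Jan 21, 2047.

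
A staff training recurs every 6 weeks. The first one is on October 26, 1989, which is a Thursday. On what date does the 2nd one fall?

The 2nd occurrence is 1 interval after the first: 1 × 42 = 42 days after October 26, 1989.
October has 31 days — 5 days to the end of October leaves 37.
November has 30 days (7 left).
7 days into December → December 7, 1989.

December 7, 1989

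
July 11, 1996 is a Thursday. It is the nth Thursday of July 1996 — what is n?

Day 11 falls in week ⌈11/7⌉ of the month.
Days 1–7 hold the 1st Thursday, 8–14 the 2nd, 15–21 the 3rd, 22–28 the 4th, 29–31 the 5th.
11 is in the range for the 2nd.

2nd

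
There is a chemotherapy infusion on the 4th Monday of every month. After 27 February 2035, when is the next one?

February 2035 starts on a Thursday; its first Monday is the 5th, so the 4th Monday is the 26th — 26 February 2035.
That is not after 27 February 2035, so look at March 2035.
March 2035 starts on a Thursday; its first Monday is the 5th, so the 4th Monday is the 26th — 26 March 2035.

26 March 2035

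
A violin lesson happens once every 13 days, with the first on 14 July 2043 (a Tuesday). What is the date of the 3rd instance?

9 August 2043

The 3rd occurrence is 2 intervals after the first: 2 × 13 = 26 days after 14 July 2043.
July has 31 days — 17 days to the end of July leaves 9.
9 days into August → 9 August 2043.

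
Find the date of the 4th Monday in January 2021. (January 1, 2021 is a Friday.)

January 2021 begins on a Friday, so the first Monday is January 4 (3 days later).
The 4th Monday is 3 weeks later: 4 + 21 = 25.

2021-01-25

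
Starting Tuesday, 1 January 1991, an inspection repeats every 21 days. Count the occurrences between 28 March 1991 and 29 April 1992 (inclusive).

Occurrences land 21·i days after 1 January 1991 for i = 0, 1, 2, …
28 March 1991 is 86 days after the start; 86 ÷ 21 = 4 remainder 2; since the remainder is 2, round up to i = 5. First occurrence in the window: #6 on 16 April 1991 (5×21 = 105 days in).
29 April 1992 is 484 days after the start; 484 ÷ 21 = 23 remainder 1. Last occurrence in the window: #24 on 28 April 1992.
Occurrences #6 through #24: 19 in total.

19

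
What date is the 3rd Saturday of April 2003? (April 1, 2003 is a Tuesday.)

19 April 2003

April 2003 begins on a Tuesday, so the first Saturday is April 5 (4 days later).
The 3rd Saturday is 2 weeks later: 5 + 14 = 19.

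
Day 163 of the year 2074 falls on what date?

2074-06-12

January has 31 days (163 − 31 = 132 remain).
February has 28 days (132 − 28 = 104 remain).
March has 31 days (104 − 31 = 73 remain).
April has 30 days (73 − 30 = 43 remain).
May has 31 days (43 − 31 = 12 remain).
12 into June → June 12.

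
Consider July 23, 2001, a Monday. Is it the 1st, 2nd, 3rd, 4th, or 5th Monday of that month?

Day 23 falls in week ⌈23/7⌉ of the month.
Days 1–7 hold the 1st Monday, 8–14 the 2nd, 15–21 the 3rd, 22–28 the 4th, 29–31 the 5th.
23 is in the range for the 4th.

4th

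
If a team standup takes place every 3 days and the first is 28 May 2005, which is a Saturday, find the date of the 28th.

17 August 2005

The 28th occurrence is 27 intervals after the first: 27 × 3 = 81 days after 28 May 2005.
May has 31 days — 3 days to the end of May leaves 78.
June has 30 days (48 left).
July has 31 days (17 left).
17 days into August → 17 August 2005.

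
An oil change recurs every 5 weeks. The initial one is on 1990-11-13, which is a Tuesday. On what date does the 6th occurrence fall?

The 6th occurrence is 5 intervals after the first: 5 × 35 = 175 days after 1990-11-13.
November has 30 days — 17 days to the end of November leaves 158.
December has 31 days (127 left).
January has 31 days (96 left).
February has 28 days (68 left).
March has 31 days (37 left).
April has 30 days (7 left).
7 days into May → 1991-05-07.

1991-05-07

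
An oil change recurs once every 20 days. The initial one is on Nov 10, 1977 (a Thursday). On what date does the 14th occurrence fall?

Jul 28, 1978

The 14th occurrence is 13 intervals after the first: 13 × 20 = 260 days after Nov 10, 1977.
Nov has 30 days — 20 days to the end of Nov leaves 240.
Dec has 31 days (209 left).
Jan has 31 days (178 left).
Feb has 28 days (150 left).
Mar has 31 days (119 left).
Apr has 30 days (89 left).
May has 31 days (58 left).
Jun has 30 days (28 left).
28 days into Jul → Jul 28, 1978.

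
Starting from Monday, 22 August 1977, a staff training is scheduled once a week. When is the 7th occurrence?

The 7th occurrence is 6 intervals after the first: 6 × 7 = 42 days after 22 August 1977.
August has 31 days — 9 days to the end of August leaves 33.
September has 30 days (3 left).
3 days into October → 3 October 1977.

3 October 1977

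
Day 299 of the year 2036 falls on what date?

October 25, 2036

January has 31 days (299 − 31 = 268 remain).
February has 29 days (268 − 29 = 239 remain).
March has 31 days (239 − 31 = 208 remain).
April has 30 days (208 − 30 = 178 remain).
May has 31 days (178 − 31 = 147 remain).
June has 30 days (147 − 30 = 117 remain).
July has 31 days (117 − 31 = 86 remain).
August has 31 days (86 − 31 = 55 remain).
September has 30 days (55 − 30 = 25 remain).
25 into October → October 25.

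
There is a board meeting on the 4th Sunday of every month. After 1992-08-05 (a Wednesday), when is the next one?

1992-08-23

August 1992 starts on a Saturday; its first Sunday is the 2nd, so the 4th Sunday is the 23rd — 1992-08-23.
1992-08-23 is after 1992-08-05, so that is the next one.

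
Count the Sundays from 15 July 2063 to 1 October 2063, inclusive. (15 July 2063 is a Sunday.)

15 July 2063 is a Sunday; the first Sunday on or after it is 15 July 2063.
From 15 July 2063 to 1 October 2063: 16 + 31 + 30 + 1 = 78 days (rest of July, August, September, October).
78 ÷ 7 = 11 full weeks with remainder 1, so 11 more Sundays after the first → 12.

12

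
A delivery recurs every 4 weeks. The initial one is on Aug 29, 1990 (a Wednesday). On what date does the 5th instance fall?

The 5th occurrence is 4 intervals after the first: 4 × 28 = 112 days after Aug 29, 1990.
Aug has 31 days — 2 days to the end of Aug leaves 110.
Sep has 30 days (80 left).
Oct has 31 days (49 left).
Nov has 30 days (19 left).
19 days into Dec → Dec 19, 1990.

Dec 19, 1990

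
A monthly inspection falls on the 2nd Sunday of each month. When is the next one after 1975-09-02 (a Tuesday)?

1975-09-14

September 1975 starts on a Monday; its first Sunday is the 7th, so the 2nd Sunday is the 14th — 1975-09-14.
1975-09-14 is after 1975-09-02, so that is the next one.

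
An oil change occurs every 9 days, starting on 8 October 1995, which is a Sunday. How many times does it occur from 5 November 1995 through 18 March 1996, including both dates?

15

Occurrences land 9·i days after 8 October 1995 for i = 0, 1, 2, …
5 November 1995 is 28 days after the start; 28 ÷ 9 = 3 remainder 1; since the remainder is 1, round up to i = 4. First occurrence in the window: #5 on 13 November 1995 (4×9 = 36 days in).
18 March 1996 is 162 days after the start; 162 ÷ 9 = 18 remainder 0. Last occurrence in the window: #19 on 18 March 1996.
Occurrences #5 through #19: 15 in total.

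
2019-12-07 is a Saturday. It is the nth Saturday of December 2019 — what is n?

Day 7 falls in week ⌈7/7⌉ of the month.
Days 1–7 hold the 1st Saturday, 8–14 the 2nd, 15–21 the 3rd, 22–28 the 4th, 29–31 the 5th.
7 is in the range for the 1st.

1st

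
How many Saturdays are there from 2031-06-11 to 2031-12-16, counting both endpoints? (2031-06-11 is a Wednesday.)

27

2031-06-11 is a Wednesday; the first Saturday on or after it is 2031-06-14 (3 days later).
From 2031-06-14 to 2031-12-16: 16 + 31 + 31 + 30 + 31 + 30 + 16 = 185 days (rest of June, July, August, September, October, November, December).
185 ÷ 7 = 26 full weeks with remainder 3, so 26 more Saturdays after the first → 27.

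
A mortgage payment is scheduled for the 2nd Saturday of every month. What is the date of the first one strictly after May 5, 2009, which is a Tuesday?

May 2009 starts on a Friday; its first Saturday is the 2nd, so the 2nd Saturday is the 9th — May 9, 2009.
May 9, 2009 is after May 5, 2009, so that is the next one.

May 9, 2009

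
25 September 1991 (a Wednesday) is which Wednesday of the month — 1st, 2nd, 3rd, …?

Day 25 falls in week ⌈25/7⌉ of the month.
Days 1–7 hold the 1st Wednesday, 8–14 the 2nd, 15–21 the 3rd, 22–28 the 4th, 29–31 the 5th.
25 is in the range for the 4th.

4th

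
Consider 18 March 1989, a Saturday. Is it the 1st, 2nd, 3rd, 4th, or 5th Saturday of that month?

3rd

Day 18 falls in week ⌈18/7⌉ of the month.
Days 1–7 hold the 1st Saturday, 8–14 the 2nd, 15–21 the 3rd, 22–28 the 4th, 29–31 the 5th.
18 is in the range for the 3rd.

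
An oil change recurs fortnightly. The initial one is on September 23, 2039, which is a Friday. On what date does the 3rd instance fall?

October 21, 2039

The 3rd occurrence is 2 intervals after the first: 2 × 14 = 28 days after September 23, 2039.
September has 30 days — 7 days to the end of September leaves 21.
21 days into October → October 21, 2039.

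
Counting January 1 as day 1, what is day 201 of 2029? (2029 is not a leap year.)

July 20, 2029

January has 31 days (201 − 31 = 170 remain).
February has 28 days (170 − 28 = 142 remain).
March has 31 days (142 − 31 = 111 remain).
April has 30 days (111 − 30 = 81 remain).
May has 31 days (81 − 31 = 50 remain).
June has 30 days (50 − 30 = 20 remain).
20 into July → July 20.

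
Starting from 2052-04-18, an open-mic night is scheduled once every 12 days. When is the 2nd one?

2052-04-30

The 2nd occurrence is 1 interval after the first: 1 × 12 = 12 days after 2052-04-18.
12 days later is 2052-04-30.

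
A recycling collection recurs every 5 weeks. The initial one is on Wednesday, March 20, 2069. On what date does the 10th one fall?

The 10th occurrence is 9 intervals after the first: 9 × 35 = 315 days after March 20, 2069.
March has 31 days — 11 days to the end of March leaves 304.
April has 30 days (274 left).
May has 31 days (243 left).
June has 30 days (213 left).
July has 31 days (182 left).
August has 31 days (151 left).
September has 30 days (121 left).
October has 31 days (90 left).
November has 30 days (60 left).
December has 31 days (29 left).
29 days into January → January 29, 2070.

January 29, 2070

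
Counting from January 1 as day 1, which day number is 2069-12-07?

341

Days in months before December: 31 + 28 + 31 + 30 + 31 + 30 + 31 + 31 + 30 + 31 + 30 = 334.
Plus 7 days into December → day 341.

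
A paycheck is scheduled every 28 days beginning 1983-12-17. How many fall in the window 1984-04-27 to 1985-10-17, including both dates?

19

Occurrences land 28·i days after 1983-12-17 for i = 0, 1, 2, …
1984-04-27 is 132 days after the start; 132 ÷ 28 = 4 remainder 20; since the remainder is 20, round up to i = 5. First occurrence in the window: #6 on 1984-05-05 (5×28 = 140 days in).
1985-10-17 is 670 days after the start; 670 ÷ 28 = 23 remainder 26. Last occurrence in the window: #24 on 1985-09-21.
Occurrences #6 through #24: 19 in total.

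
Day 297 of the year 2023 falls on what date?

Jan has 31 days (297 − 31 = 266 remain).
Feb has 28 days (266 − 28 = 238 remain).
Mar has 31 days (238 − 31 = 207 remain).
Apr has 30 days (207 − 30 = 177 remain).
May has 31 days (177 − 31 = 146 remain).
Jun has 30 days (146 − 30 = 116 remain).
Jul has 31 days (116 − 31 = 85 remain).
Aug has 31 days (85 − 31 = 54 remain).
Sep has 30 days (54 − 30 = 24 remain).
24 into Oct → Oct 24.

Oct 24, 2023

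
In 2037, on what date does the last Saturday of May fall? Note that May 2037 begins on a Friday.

May 30, 2037

May 2037 begins on a Friday, so the first Saturday is May 2 (1 day later).
May 2037 has 31 days. Adding weeks: 2, 9, 16, 23, 30 — the last one ≤ 31 is the 30th.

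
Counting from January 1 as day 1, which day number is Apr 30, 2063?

120

Days in months before Apr: 31 + 28 + 31 = 90.
Plus 30 days into Apr → day 120.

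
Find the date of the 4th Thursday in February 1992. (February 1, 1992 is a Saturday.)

February 27, 1992

February 1992 begins on a Saturday, so the first Thursday is February 6 (5 days later).
The 4th Thursday is 3 weeks later: 6 + 21 = 27.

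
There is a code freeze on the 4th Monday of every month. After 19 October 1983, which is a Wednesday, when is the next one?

October 1983 starts on a Saturday; its first Monday is the 3rd, so the 4th Monday is the 24th — 24 October 1983.
24 October 1983 is after 19 October 1983, so that is the next one.

24 October 1983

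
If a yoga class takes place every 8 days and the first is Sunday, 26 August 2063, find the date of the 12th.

The 12th occurrence is 11 intervals after the first: 11 × 8 = 88 days after 26 August 2063.
August has 31 days — 5 days to the end of August leaves 83.
September has 30 days (53 left).
October has 31 days (22 left).
22 days into November → 22 November 2063.

22 November 2063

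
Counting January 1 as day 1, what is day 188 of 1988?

6 July 1988

January has 31 days (188 − 31 = 157 remain).
February has 29 days (157 − 29 = 128 remain).
March has 31 days (128 − 31 = 97 remain).
April has 30 days (97 − 30 = 67 remain).
May has 31 days (67 − 31 = 36 remain).
June has 30 days (36 − 30 = 6 remain).
6 into July → July 6.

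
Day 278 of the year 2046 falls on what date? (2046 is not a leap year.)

October 5, 2046

January has 31 days (278 − 31 = 247 remain).
February has 28 days (247 − 28 = 219 remain).
March has 31 days (219 − 31 = 188 remain).
April has 30 days (188 − 30 = 158 remain).
May has 31 days (158 − 31 = 127 remain).
June has 30 days (127 − 30 = 97 remain).
July has 31 days (97 − 31 = 66 remain).
August has 31 days (66 − 31 = 35 remain).
September has 30 days (35 − 30 = 5 remain).
5 into October → October 5.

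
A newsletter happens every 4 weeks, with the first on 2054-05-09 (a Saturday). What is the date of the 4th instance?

The 4th occurrence is 3 intervals after the first: 3 × 28 = 84 days after 2054-05-09.
May has 31 days — 22 days to the end of May leaves 62.
June has 30 days (32 left).
July has 31 days (1 left).
1 day into August → 2054-08-01.

2054-08-01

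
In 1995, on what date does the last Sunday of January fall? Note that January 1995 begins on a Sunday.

January 1995 begins on a Sunday, so the first Sunday is January 1.
January 1995 has 31 days. Adding weeks: 1, 8, 15, 22, 29 — the last one ≤ 31 is the 29th.

January 29, 1995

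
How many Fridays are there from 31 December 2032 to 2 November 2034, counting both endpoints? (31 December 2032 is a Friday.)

96

31 December 2032 is a Friday; the first Friday on or after it is 31 December 2032.
From 31 December 2032 to 2 November 2034: 0 + 365 + 306 = 671 days (rest of 2032, 2033, to 2 November 2034 in 2034).
671 ÷ 7 = 95 full weeks with remainder 6, so 95 more Fridays after the first → 96.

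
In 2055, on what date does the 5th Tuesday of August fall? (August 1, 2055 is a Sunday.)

August 2055 begins on a Sunday, so the first Tuesday is August 3 (2 days later).
The 5th Tuesday is 4 weeks later: 3 + 28 = 31.

2055-08-31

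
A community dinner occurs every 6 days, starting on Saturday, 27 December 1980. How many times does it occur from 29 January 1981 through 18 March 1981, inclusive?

8

Occurrences land 6·i days after 27 December 1980 for i = 0, 1, 2, …
29 January 1981 is 33 days after the start; 33 ÷ 6 = 5 remainder 3; since the remainder is 3, round up to i = 6. First occurrence in the window: #7 on 1 February 1981 (6×6 = 36 days in).
18 March 1981 is 81 days after the start; 81 ÷ 6 = 13 remainder 3. Last occurrence in the window: #14 on 15 March 1981.
Occurrences #7 through #14: 8 in total.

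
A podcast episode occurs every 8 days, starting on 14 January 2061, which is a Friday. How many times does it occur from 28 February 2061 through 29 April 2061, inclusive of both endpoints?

Occurrences land 8·i days after 14 January 2061 for i = 0, 1, 2, …
28 February 2061 is 45 days after the start; 45 ÷ 8 = 5 remainder 5; since the remainder is 5, round up to i = 6. First occurrence in the window: #7 on 3 March 2061 (6×8 = 48 days in).
29 April 2061 is 105 days after the start; 105 ÷ 8 = 13 remainder 1. Last occurrence in the window: #14 on 28 April 2061.
Occurrences #7 through #14: 8 in total.

8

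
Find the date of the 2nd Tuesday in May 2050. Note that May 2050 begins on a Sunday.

May 10, 2050

May 2050 begins on a Sunday, so the first Tuesday is May 3 (2 days later).
The 2nd Tuesday is 1 weeks later: 3 + 7 = 10.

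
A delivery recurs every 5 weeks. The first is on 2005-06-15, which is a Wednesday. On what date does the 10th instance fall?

The 10th occurrence is 9 intervals after the first: 9 × 35 = 315 days after 2005-06-15.
June has 30 days — 15 days to the end of June leaves 300.
July has 31 days (269 left).
August has 31 days (238 left).
September has 30 days (208 left).
October has 31 days (177 left).
November has 30 days (147 left).
December has 31 days (116 left).
January has 31 days (85 left).
February has 28 days (57 left).
March has 31 days (26 left).
26 days into April → 2006-04-26.

2006-04-26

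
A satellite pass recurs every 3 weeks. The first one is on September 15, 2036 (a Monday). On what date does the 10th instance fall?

The 10th occurrence is 9 intervals after the first: 9 × 21 = 189 days after September 15, 2036.
September has 30 days — 15 days to the end of September leaves 174.
October has 31 days (143 left).
November has 30 days (113 left).
December has 31 days (82 left).
January has 31 days (51 left).
February has 28 days (23 left).
23 days into March → March 23, 2037.

March 23, 2037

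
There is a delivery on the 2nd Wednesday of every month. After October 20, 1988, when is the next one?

November 9, 1988

October 1988 starts on a Saturday; its first Wednesday is the 5th, so the 2nd Wednesday is the 12th — October 12, 1988.
That is not after October 20, 1988, so look at November 1988.
November 1988 starts on a Tuesday; its first Wednesday is the 2nd, so the 2nd Wednesday is the 9th — November 9, 1988.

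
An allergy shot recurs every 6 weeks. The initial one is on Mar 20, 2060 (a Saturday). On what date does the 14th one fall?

Sep 17, 2061

The 14th occurrence is 13 intervals after the first: 13 × 42 = 546 days after Mar 20, 2060.
Mar has 31 days — 11 days to the end of Mar leaves 535.
From end of Mar to end of 2060 is 275 days (260 left).
Jan has 31 days (229 left).
Feb has 28 days (201 left).
Mar has 31 days (170 left).
Apr has 30 days (140 left).
May has 31 days (109 left).
Jun has 30 days (79 left).
Jul has 31 days (48 left).
Aug has 31 days (17 left).
17 days into Sep → Sep 17, 2061.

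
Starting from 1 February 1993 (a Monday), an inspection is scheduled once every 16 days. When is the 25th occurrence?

The 25th occurrence is 24 intervals after the first: 24 × 16 = 384 days after 1 February 1993.
February has 28 days — 27 days to the end of February leaves 357.
March has 31 days (326 left).
April has 30 days (296 left).
May has 31 days (265 left).
June has 30 days (235 left).
July has 31 days (204 left).
August has 31 days (173 left).
September has 30 days (143 left).
October has 31 days (112 left).
November has 30 days (82 left).
December has 31 days (51 left).
January has 31 days (20 left).
20 days into February → 20 February 1994.

20 February 1994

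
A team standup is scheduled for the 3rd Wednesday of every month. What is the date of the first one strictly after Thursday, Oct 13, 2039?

Oct 19, 2039

Oct 2039 starts on a Saturday; its first Wednesday is the 5th, so the 3rd Wednesday is the 19th — Oct 19, 2039.
Oct 19, 2039 is after Oct 13, 2039, so that is the next one.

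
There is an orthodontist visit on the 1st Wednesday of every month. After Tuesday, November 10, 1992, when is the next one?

November 1992 starts on a Sunday, so its 1st Wednesday is November 4, 1992 (3 days in).
That is not after November 10, 1992, so look at December 1992.
December 1992 starts on a Tuesday, so its 1st Wednesday is December 2, 1992 (1 day in).

December 2, 1992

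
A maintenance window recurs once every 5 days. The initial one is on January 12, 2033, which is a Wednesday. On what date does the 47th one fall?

August 30, 2033

The 47th occurrence is 46 intervals after the first: 46 × 5 = 230 days after January 12, 2033.
January has 31 days — 19 days to the end of January leaves 211.
February has 28 days (183 left).
March has 31 days (152 left).
April has 30 days (122 left).
May has 31 days (91 left).
June has 30 days (61 left).
July has 31 days (30 left).
30 days into August → August 30, 2033.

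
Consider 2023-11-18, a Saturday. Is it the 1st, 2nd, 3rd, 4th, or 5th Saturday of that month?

Day 18 falls in week ⌈18/7⌉ of the month.
Days 1–7 hold the 1st Saturday, 8–14 the 2nd, 15–21 the 3rd, 22–28 the 4th, 29–31 the 5th.
18 is in the range for the 3rd.

3rd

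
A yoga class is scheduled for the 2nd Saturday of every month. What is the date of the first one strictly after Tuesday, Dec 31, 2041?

Jan 11, 2042

Dec 2041 starts on a Sunday; its first Saturday is the 7th, so the 2nd Saturday is the 14th — Dec 14, 2041.
That is not after Dec 31, 2041, so look at Jan 2042.
Jan 2042 starts on a Wednesday; its first Saturday is the 4th, so the 2nd Saturday is the 11th — Jan 11, 2042.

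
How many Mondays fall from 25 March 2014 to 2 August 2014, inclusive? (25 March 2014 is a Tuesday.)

18

25 March 2014 is a Tuesday; the first Monday on or after it is 31 March 2014 (6 days later).
From 31 March 2014 to 2 August 2014: 0 + 30 + 31 + 30 + 31 + 2 = 124 days (rest of March, April, May, June, July, August).
124 ÷ 7 = 17 full weeks with remainder 5, so 17 more Mondays after the first → 18.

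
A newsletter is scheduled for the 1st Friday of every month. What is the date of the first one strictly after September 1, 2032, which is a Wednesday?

September 3, 2032

September 2032 starts on a Wednesday, so its 1st Friday is September 3, 2032 (2 days in).
September 3, 2032 is after September 1, 2032, so that is the next one.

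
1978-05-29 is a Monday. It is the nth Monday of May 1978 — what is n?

Day 29 falls in week ⌈29/7⌉ of the month.
Days 1–7 hold the 1st Monday, 8–14 the 2nd, 15–21 the 3rd, 22–28 the 4th, 29–31 the 5th.
29 is in the range for the 5th.

5th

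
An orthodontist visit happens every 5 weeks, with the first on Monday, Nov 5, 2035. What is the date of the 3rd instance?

The 3rd occurrence is 2 intervals after the first: 2 × 35 = 70 days after Nov 5, 2035.
Nov has 30 days — 25 days to the end of Nov leaves 45.
Dec has 31 days (14 left).
14 days into Jan → Jan 14, 2036.

Jan 14, 2036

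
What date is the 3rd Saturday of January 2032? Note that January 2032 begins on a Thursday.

January 2032 begins on a Thursday, so the first Saturday is January 3 (2 days later).
The 3rd Saturday is 2 weeks later: 3 + 14 = 17.

17 January 2032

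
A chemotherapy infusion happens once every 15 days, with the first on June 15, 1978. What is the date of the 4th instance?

The 4th occurrence is 3 intervals after the first: 3 × 15 = 45 days after June 15, 1978.
June has 30 days — 15 days to the end of June leaves 30.
30 days into July → July 30, 1978.

July 30, 1978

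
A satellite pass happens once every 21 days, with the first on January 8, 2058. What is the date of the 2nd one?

January 29, 2058

The 2nd occurrence is 1 interval after the first: 1 × 21 = 21 days after January 8, 2058.
21 days later is January 29, 2058.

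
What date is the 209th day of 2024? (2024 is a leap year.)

2024-07-27

January has 31 days (209 − 31 = 178 remain).
February has 29 days (178 − 29 = 149 remain).
March has 31 days (149 − 31 = 118 remain).
April has 30 days (118 − 30 = 88 remain).
May has 31 days (88 − 31 = 57 remain).
June has 30 days (57 − 30 = 27 remain).
27 into July → July 27.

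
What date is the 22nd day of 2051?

22 into January → January 22.

January 22, 2051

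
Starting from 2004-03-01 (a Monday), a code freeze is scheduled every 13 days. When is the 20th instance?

2004-11-03

The 20th occurrence is 19 intervals after the first: 19 × 13 = 247 days after 2004-03-01.
March has 31 days — 30 days to the end of March leaves 217.
April has 30 days (187 left).
May has 31 days (156 left).
June has 30 days (126 left).
July has 31 days (95 left).
August has 31 days (64 left).
September has 30 days (34 left).
October has 31 days (3 left).
3 days into November → 2004-11-03.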